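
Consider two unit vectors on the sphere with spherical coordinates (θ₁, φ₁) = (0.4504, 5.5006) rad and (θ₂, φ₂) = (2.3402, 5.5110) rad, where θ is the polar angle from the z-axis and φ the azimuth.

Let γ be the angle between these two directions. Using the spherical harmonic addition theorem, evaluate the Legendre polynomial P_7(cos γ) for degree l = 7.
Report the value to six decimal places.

0.202126

Expand P_7 via completeness: Σ_{m} conj(Y_{7,m}) at Ω₁ times Y_{7,m} at Ω₂ —
  [-7]  conj(Y_{7,-7})(Ω₁) = (0.001027, 0.001068) ; Y_{7,-7}(Ω₂) = (0.031521, -0.037967) ; Δ = (0.000073, -0.000005)
  [-6]  conj(Y_{7,-6})(Ω₁) = (-0.000193, 0.011462) ; Y_{7,-6}(Ω₂) = (0.014162, 0.178261) ; Δ = (-0.002046, 0.000128)
  [-5]  conj(Y_{7,-5})(Ω₁) = (-0.039223, 0.038135) ; Y_{7,-5}(Ω₂) = (-0.279368, -0.244696) ; Δ = (0.020289, -0.001056)
  [-4]  conj(Y_{7,-4})(Ω₁) = (-0.178805, -0.002012) ; Y_{7,-4}(Ω₂) = (0.446880, -0.023640) ; Δ = (-0.079952, 0.003328)
  [-3]  conj(Y_{7,-3})(Ω₁) = (-0.278000, -0.282732) ; Y_{7,-3}(Ω₂) = (-0.126744, 0.137212) ; Δ = (0.074029, -0.002310)
  [-2]  conj(Y_{7,-2})(Ω₁) = (0.002971, -0.528043) ; Y_{7,-2}(Ω₂) = (0.007036, 0.266196) ; Δ = (0.140584, -0.002925)
  [-1]  conj(Y_{7,-1})(Ω₁) = (0.150955, -0.150108) ; Y_{7,-1}(Ω₂) = (-0.229334, -0.223353) ; Δ = (-0.068146, 0.000709)
  [+0]  conj(Y_{7,0})(Ω₁) = (-0.400873, -0.000000) ; Y_{7,0}(Ω₂) = (-0.178628, 0.000000) ; Δ = (0.071607, 0.000000)
  [+1]  conj(Y_{7,1})(Ω₁) = (-0.150955, -0.150108) ; Y_{7,1}(Ω₂) = (0.229334, -0.223353) ; Δ = (-0.068146, -0.000709)
  [+2]  conj(Y_{7,2})(Ω₁) = (0.002971, 0.528043) ; Y_{7,2}(Ω₂) = (0.007036, -0.266196) ; Δ = (0.140584, 0.002925)
  [+3]  conj(Y_{7,3})(Ω₁) = (0.278000, -0.282732) ; Y_{7,3}(Ω₂) = (0.126744, 0.137212) ; Δ = (0.074029, 0.002310)
  [+4]  conj(Y_{7,4})(Ω₁) = (-0.178805, 0.002012) ; Y_{7,4}(Ω₂) = (0.446880, 0.023640) ; Δ = (-0.079952, -0.003328)
  [+5]  conj(Y_{7,5})(Ω₁) = (0.039223, 0.038135) ; Y_{7,5}(Ω₂) = (0.279368, -0.244696) ; Δ = (0.020289, 0.001056)
  [+6]  conj(Y_{7,6})(Ω₁) = (-0.000193, -0.011462) ; Y_{7,6}(Ω₂) = (0.014162, -0.178261) ; Δ = (-0.002046, -0.000128)
  [+7]  conj(Y_{7,7})(Ω₁) = (-0.001027, 0.001068) ; Y_{7,7}(Ω₂) = (-0.031521, -0.037967) ; Δ = (0.000073, 0.000005)
Σ over m = (0.241270, 0.000000); ×(4π/15) → (0.202126, 0.000000). Real part: 0.202126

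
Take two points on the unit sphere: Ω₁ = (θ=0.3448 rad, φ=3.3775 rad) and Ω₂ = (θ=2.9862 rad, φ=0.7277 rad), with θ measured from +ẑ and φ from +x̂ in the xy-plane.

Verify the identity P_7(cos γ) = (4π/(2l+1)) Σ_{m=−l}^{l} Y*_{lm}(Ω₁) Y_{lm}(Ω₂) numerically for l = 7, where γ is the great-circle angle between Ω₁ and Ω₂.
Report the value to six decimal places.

Expand P_7 via completeness: Σ_{m} conj(Y_{7,m}) at Ω₁ times Y_{7,m} at Ω₂ —
  m=-7: 0.00002 - 0.00025j × 0.00000 + 0.00000j = 0.00000 - 0.00000j  (running Σ = 0.00000 - 0.00000j)
  m=-6: 0.00041 + 0.00259j × 0.00001 - 0.00002j = 0.00000 + 0.00000j  (running Σ = 0.00000 + 0.00000j)
  m=-5: -0.00649 - 0.01574j × -0.00033 + 0.00018j = 0.00001 + 0.00000j  (running Σ = 0.00001 + 0.00000j)
  m=-4: 0.04505 + 0.06215j × 0.00392 + 0.00092j = 0.00012 + 0.00029j  (running Σ = 0.00012 + 0.00029j)
  m=-3: -0.18417 - 0.15757j × -0.01764 - 0.02511j = -0.00071 + 0.00740j  (running Σ = -0.00058 + 0.00769j)
  m=-2: 0.44594 + 0.22754j × -0.01870 + 0.16134j = -0.04505 + 0.06769j  (running Σ = -0.04563 + 0.07538j)
  m=-1: -0.51099 - 0.12283j × 0.39936 - 0.35574j = -0.24777 + 0.13273j  (running Σ = -0.29340 + 0.20811j)
  m=0: -0.10053 + 0.00000j × -0.75294 + 0.00000j = 0.07569 + 0.00000j  (running Σ = -0.21771 + 0.20811j)
  m=1: 0.51099 - 0.12283j × -0.39936 - 0.35574j = -0.24777 - 0.13273j  (running Σ = -0.46547 + 0.07538j)
  m=2: 0.44594 - 0.22754j × -0.01870 - 0.16134j = -0.04505 - 0.06769j  (running Σ = -0.51052 + 0.00769j)
  m=3: 0.18417 - 0.15757j × 0.01764 - 0.02511j = -0.00071 - 0.00740j  (running Σ = -0.51123 + 0.00029j)
  m=4: 0.04505 - 0.06215j × 0.00392 - 0.00092j = 0.00012 - 0.00029j  (running Σ = -0.51111 + 0.00000j)
  m=5: 0.00649 - 0.01574j × 0.00033 + 0.00018j = 0.00001 - 0.00000j  (running Σ = -0.51111 + 0.00000j)
  m=6: 0.00041 - 0.00259j × 0.00001 + 0.00002j = 0.00000 - 0.00000j  (running Σ = -0.51111 - 0.00000j)
  m=7: -0.00002 - 0.00025j × -0.00000 + 0.00000j = 0.00000 + 0.00000j  (running Σ = -0.51111 + 0.00000j)
Σ over m = -0.51111 + 0.00000j; ×(4π/15) → -0.42819 + 0.00000j. Real part: -0.428185

-0.428185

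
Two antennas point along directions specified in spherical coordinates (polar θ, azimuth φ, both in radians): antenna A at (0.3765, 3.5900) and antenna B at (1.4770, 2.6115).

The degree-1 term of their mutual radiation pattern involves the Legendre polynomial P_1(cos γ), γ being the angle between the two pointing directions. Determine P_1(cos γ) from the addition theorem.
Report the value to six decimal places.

0.291454

Addition theorem: P_1(cos γ) = (4π/3) Σ_m Y*_{lm}(Ω₁) Y_{lm}(Ω₂), m = −1…1:
  m=-1: (-0.114469, -0.055070) × (-0.296768, -0.173919) = (0.024393, 0.036251)  (running Σ = (0.024393, 0.036251))
  m=0: (0.454379, -0.000000) × (0.045762, 0.000000) = (0.020793, 0.000000)  (running Σ = (0.045186, 0.036251))
  m=1: (0.114469, -0.055070) × (0.296768, -0.173919) = (0.024393, -0.036251)  (running Σ = (0.069579, 0.000000))
Accumulated sum (0.069579, 0.000000); after 4π/(2l+1) scaling, (0.291454, 0.000000) ⇒ P_1 = 0.291454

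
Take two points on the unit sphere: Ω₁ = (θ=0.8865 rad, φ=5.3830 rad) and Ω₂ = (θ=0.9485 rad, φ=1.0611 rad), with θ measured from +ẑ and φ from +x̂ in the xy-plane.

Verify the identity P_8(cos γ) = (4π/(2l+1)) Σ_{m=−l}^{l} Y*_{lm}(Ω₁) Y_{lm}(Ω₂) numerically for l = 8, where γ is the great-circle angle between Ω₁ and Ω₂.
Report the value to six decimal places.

Summing Y*_{l m}(θ₁,φ₁)·Y_{l m}(θ₂,φ₂) over m ∈ [−8, 8]; prefactor 4π/(2·8+1) = 0.739198:
  [-8]  conj(Y_{8,-8})(Ω₁) = 0.04067 - 0.05322j ; Y_{8,-8}(Ω₂) = -0.05808 - 0.07885j ; Δ = -0.00656 - 0.00012j
  [-7]  conj(Y_{8,-7})(Ω₁) = 0.21855 - 0.00396j ; Y_{8,-7}(Ω₂) = 0.11620 - 0.25588j ; Δ = 0.02438 - 0.05638j
  [-6]  conj(Y_{8,-6})(Ω₁) = 0.25858 + 0.31412j ; Y_{8,-6}(Ω₂) = 0.44224 - 0.03698j ; Δ = 0.12597 + 0.12936j
  [-5]  conj(Y_{8,-5})(Ω₁) = -0.09022 + 0.42028j ; Y_{8,-5}(Ω₂) = 0.19674 + 0.29186j ; Δ = -0.14042 + 0.05635j
  [-4]  conj(Y_{8,-4})(Ω₁) = -0.10815 + 0.05347j ; Y_{8,-4}(Ω₂) = 0.02196 - 0.04344j ; Δ = -0.00005 + 0.00587j
  [-3]  conj(Y_{8,-3})(Ω₁) = 0.26996 + 0.12744j ; Y_{8,-3}(Ω₂) = 0.36342 - 0.01517j ; Δ = 0.10004 + 0.04222j
  [-2]  conj(Y_{8,-2})(Ω₁) = 0.06711 + 0.28715j ; Y_{8,-2}(Ω₂) = 0.07665 + 0.12462j ; Δ = -0.03064 + 0.03037j
  [-1]  conj(Y_{8,-1})(Ω₁) = 0.10867 - 0.13699j ; Y_{8,-1}(Ω₂) = 0.14784 - 0.26450j ; Δ = -0.02017 - 0.04900j
  [+0]  conj(Y_{8,0})(Ω₁) = 0.32439 + 0.00000j ; Y_{8,0}(Ω₂) = 0.19550 + 0.00000j ; Δ = 0.06342 + 0.00000j
  [+1]  conj(Y_{8,1})(Ω₁) = -0.10867 - 0.13699j ; Y_{8,1}(Ω₂) = -0.14784 - 0.26450j ; Δ = -0.02017 + 0.04900j
  [+2]  conj(Y_{8,2})(Ω₁) = 0.06711 - 0.28715j ; Y_{8,2}(Ω₂) = 0.07665 - 0.12462j ; Δ = -0.03064 - 0.03037j
  [+3]  conj(Y_{8,3})(Ω₁) = -0.26996 + 0.12744j ; Y_{8,3}(Ω₂) = -0.36342 - 0.01517j ; Δ = 0.10004 - 0.04222j
  [+4]  conj(Y_{8,4})(Ω₁) = -0.10815 - 0.05347j ; Y_{8,4}(Ω₂) = 0.02196 + 0.04344j ; Δ = -0.00005 - 0.00587j
  [+5]  conj(Y_{8,5})(Ω₁) = 0.09022 + 0.42028j ; Y_{8,5}(Ω₂) = -0.19674 + 0.29186j ; Δ = -0.14042 - 0.05635j
  [+6]  conj(Y_{8,6})(Ω₁) = 0.25858 - 0.31412j ; Y_{8,6}(Ω₂) = 0.44224 + 0.03698j ; Δ = 0.12597 - 0.12936j
  [+7]  conj(Y_{8,7})(Ω₁) = -0.21855 - 0.00396j ; Y_{8,7}(Ω₂) = -0.11620 - 0.25588j ; Δ = 0.02438 + 0.05638j
  [+8]  conj(Y_{8,8})(Ω₁) = 0.04067 + 0.05322j ; Y_{8,8}(Ω₂) = -0.05808 + 0.07885j ; Δ = -0.00656 + 0.00012j
Σ over m = 0.16854 - 0.00000j; ×(4π/17) → 0.12458 - 0.00000j. Real part: 0.124581

0.124581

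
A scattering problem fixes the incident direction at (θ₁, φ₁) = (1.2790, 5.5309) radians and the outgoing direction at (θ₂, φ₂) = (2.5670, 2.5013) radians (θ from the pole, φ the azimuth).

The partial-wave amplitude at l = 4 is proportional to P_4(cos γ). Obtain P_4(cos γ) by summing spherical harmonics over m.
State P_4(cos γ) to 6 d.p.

Term-by-term m-sum for l=4 (normalisation 4π/9 = 1.396263):
  m=-4: Y*=-0.36906 - 0.04917j  Y=-0.03229 + 0.02117j  product 0.01296 - 0.00623j
  m=-3: Y*=-0.20038 - 0.24475j  Y=-0.05785 + 0.15844j  product 0.05037 - 0.01759j
  m=-2: Y*=-0.00854 + 0.12881j  Y=0.11119 + 0.37231j  product -0.04891 + 0.01114j
  m=-1: Y*=-0.23037 + 0.21560j  Y=0.33444 + 0.24916j  product -0.13076 + 0.01471j
  m=+0: Y*=0.08008 + 0.00000j  Y=-0.08056 + 0.00000j  product -0.00645 + 0.00000j
  m=+1: Y*=0.23037 + 0.21560j  Y=-0.33444 + 0.24916j  product -0.13076 - 0.01471j
  m=+2: Y*=-0.00854 - 0.12881j  Y=0.11119 - 0.37231j  product -0.04891 - 0.01114j
  m=+3: Y*=0.20038 - 0.24475j  Y=0.05785 + 0.15844j  product 0.05037 + 0.01759j
  m=+4: Y*=-0.36906 + 0.04917j  Y=-0.03229 - 0.02117j  product 0.01296 + 0.00623j
Total Σ_m = -0.23913 + 0.00000j. Multiply by 1.396263: -0.33389 + 0.00000j. P_4(cos γ) = -0.333895

-0.333895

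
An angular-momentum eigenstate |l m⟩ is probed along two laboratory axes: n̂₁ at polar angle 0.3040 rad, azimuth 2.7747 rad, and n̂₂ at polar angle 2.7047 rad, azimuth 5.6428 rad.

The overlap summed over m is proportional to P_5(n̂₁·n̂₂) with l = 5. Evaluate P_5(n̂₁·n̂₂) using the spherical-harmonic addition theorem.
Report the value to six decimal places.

Expand P_5 via completeness: Σ_{m} conj(Y_{5,m}) at Ω₁ times Y_{5,m} at Ω₂ —
  m=-5: Y*=0.00029 + 0.00108j  Y=-0.00628 - 0.00038j  product -0.00000 - 0.00001j
  m=-4: Y*=0.00116 - 0.01118j  Y=0.03565 - 0.02336j  product -0.00022 - 0.00043j
  m=-3: Y*=-0.03024 + 0.05951j  Y=-0.05747 + 0.15726j  product -0.00762 - 0.00817j
  m=-2: Y*=0.18629 - 0.16798j  Y=-0.11502 - 0.38539j  product -0.08616 - 0.05247j
  m=-1: Y*=-0.50650 + 0.19464j  Y=0.39774 + 0.29637j  product -0.25914 - 0.07270j
  m=+0: Y*=0.38922 + 0.00000j  Y=0.00070 + 0.00000j  product 0.00027 + 0.00000j
  m=+1: Y*=0.50650 + 0.19464j  Y=-0.39774 + 0.29637j  product -0.25914 + 0.07270j
  m=+2: Y*=0.18629 + 0.16798j  Y=-0.11502 + 0.38539j  product -0.08616 + 0.05247j
  m=+3: Y*=0.03024 + 0.05951j  Y=0.05747 + 0.15726j  product -0.00762 + 0.00817j
  m=+4: Y*=0.00116 + 0.01118j  Y=0.03565 + 0.02336j  product -0.00022 + 0.00043j
  m=+5: Y*=-0.00029 + 0.00108j  Y=0.00628 - 0.00038j  product -0.00000 + 0.00001j
Total Σ_m = -0.70602 + 0.00000j. Multiply by 1.142397: -0.80656 + 0.00000j. P_5(cos γ) = -0.806561

-0.806561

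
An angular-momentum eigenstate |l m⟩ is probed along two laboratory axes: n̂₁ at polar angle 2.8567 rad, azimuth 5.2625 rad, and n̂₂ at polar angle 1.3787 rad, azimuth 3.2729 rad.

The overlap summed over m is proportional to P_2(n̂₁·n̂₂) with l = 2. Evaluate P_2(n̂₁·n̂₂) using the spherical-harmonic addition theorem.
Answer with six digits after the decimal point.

-0.369095

Term-by-term m-sum for l=2 (normalisation 4π/5 = 2.513274):
  term(m=-2) = -0.007600-0.008438i   from Y*(Ω₁)=-0.013834-0.027196i, Y(Ω₂)=+0.359434-0.096624i
  term(m=-1) = +0.012269-0.027561i   from Y*(Ω₁)=-0.108935+0.177634i, Y(Ω₂)=-0.143533+0.018956i
  term(m=+0) = -0.156195+0.000000i   from Y*(Ω₁)=+0.556043-0.000000i, Y(Ω₂)=-0.280904+0.000000i
  term(m=+1) = +0.012269+0.027561i   from Y*(Ω₁)=+0.108935+0.177634i, Y(Ω₂)=+0.143533+0.018956i
  term(m=+2) = -0.007600+0.008438i   from Y*(Ω₁)=-0.013834+0.027196i, Y(Ω₂)=+0.359434+0.096624i
Accumulated sum -0.146858+0.000000i; after 4π/(2l+1) scaling, -0.369095+0.000000i ⇒ P_2 = -0.369095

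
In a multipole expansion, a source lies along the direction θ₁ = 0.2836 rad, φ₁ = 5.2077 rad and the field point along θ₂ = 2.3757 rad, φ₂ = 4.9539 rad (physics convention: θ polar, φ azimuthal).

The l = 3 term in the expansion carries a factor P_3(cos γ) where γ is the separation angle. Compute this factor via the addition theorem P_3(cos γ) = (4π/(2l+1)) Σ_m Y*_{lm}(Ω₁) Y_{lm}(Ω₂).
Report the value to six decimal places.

0.435849

Term-by-term m-sum for l=3 (normalisation 4π/7 = 1.795196):
  m=-3: Y*=(-0.009108, 0.000775)  Y=(-0.092105, -0.104059)  product (0.000919, 0.000876)
  m=-2: Y*=(-0.042111, -0.064250)  Y=(0.313448, -0.164390)  product (-0.023762, -0.013217)
  m=-1: Y*=(0.155101, -0.287103)  Y=(0.085593, 0.347490)  product (0.113041, 0.029322)
  m=+0: Y*=(0.576284, -0.000000)  Y=(0.108260, 0.000000)  product (0.062389, 0.000000)
  m=+1: Y*=(-0.155101, -0.287103)  Y=(-0.085593, 0.347490)  product (0.113041, -0.029322)
  m=+2: Y*=(-0.042111, 0.064250)  Y=(0.313448, 0.164390)  product (-0.023762, 0.013217)
  m=+3: Y*=(0.009108, 0.000775)  Y=(0.092105, -0.104059)  product (0.000919, -0.000876)
Accumulated sum (0.242786, -0.000000); after 4π/(2l+1) scaling, (0.435849, -0.000000) ⇒ P_3 = 0.435849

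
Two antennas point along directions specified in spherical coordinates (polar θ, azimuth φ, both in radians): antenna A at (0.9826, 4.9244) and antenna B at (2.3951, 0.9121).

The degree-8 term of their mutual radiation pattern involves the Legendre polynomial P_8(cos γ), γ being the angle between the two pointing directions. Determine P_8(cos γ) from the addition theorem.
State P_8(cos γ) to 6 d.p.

Term-by-term m-sum for l=8 (normalisation 4π/17 = 0.739198):
  [-8]  conj(Y_{8,-8})(Ω₁) = -0.01478 + 0.11735j ; Y_{8,-8}(Ω₂) = 0.01232 - 0.01978j ; Δ = 0.00214 + 0.00174j
  [-7]  conj(Y_{8,-7})(Ω₁) = -0.31436 + 0.02733j ; Y_{8,-7}(Ω₂) = -0.10026 + 0.01021j ; Δ = 0.03124 - 0.00595j
  [-6]  conj(Y_{8,-6})(Ω₁) = -0.13289 - 0.43155j ; Y_{8,-6}(Ω₂) = 0.18015 + 0.18946j ; Δ = 0.05782 - 0.10292j
  [-5]  conj(Y_{8,-5})(Ω₁) = 0.25382 - 0.14222j ; Y_{8,-5}(Ω₂) = 0.06629 - 0.43308j ; Δ = -0.04477 - 0.11935j
  [-4]  conj(Y_{8,-4})(Ω₁) = -0.09043 - 0.10254j ; Y_{8,-4}(Ω₂) = -0.36880 + 0.20475j ; Δ = 0.05435 + 0.01930j
  [-3]  conj(Y_{8,-3})(Ω₁) = 0.21683 - 0.29366j ; Y_{8,-3}(Ω₂) = 0.05797 + 0.02487j ; Δ = 0.01987 - 0.01163j
  [-2]  conj(Y_{8,-2})(Ω₁) = 0.04507 + 0.02035j ; Y_{8,-2}(Ω₂) = 0.08821 + 0.34060j ; Δ = -0.00295 + 0.01715j
  [-1]  conj(Y_{8,-1})(Ω₁) = 0.07127 - 0.33110j ; Y_{8,-1}(Ω₂) = 0.14879 - 0.19223j ; Δ = -0.05304 - 0.06296j
  [+0]  conj(Y_{8,0})(Ω₁) = 0.10200 + 0.00000j ; Y_{8,0}(Ω₂) = 0.28498 + 0.00000j ; Δ = 0.02907 + 0.00000j
  [+1]  conj(Y_{8,1})(Ω₁) = -0.07127 - 0.33110j ; Y_{8,1}(Ω₂) = -0.14879 - 0.19223j ; Δ = -0.05304 + 0.06296j
  [+2]  conj(Y_{8,2})(Ω₁) = 0.04507 - 0.02035j ; Y_{8,2}(Ω₂) = 0.08821 - 0.34060j ; Δ = -0.00295 - 0.01715j
  [+3]  conj(Y_{8,3})(Ω₁) = -0.21683 - 0.29366j ; Y_{8,3}(Ω₂) = -0.05797 + 0.02487j ; Δ = 0.01987 + 0.01163j
  [+4]  conj(Y_{8,4})(Ω₁) = -0.09043 + 0.10254j ; Y_{8,4}(Ω₂) = -0.36880 - 0.20475j ; Δ = 0.05435 - 0.01930j
  [+5]  conj(Y_{8,5})(Ω₁) = -0.25382 - 0.14222j ; Y_{8,5}(Ω₂) = -0.06629 - 0.43308j ; Δ = -0.04477 + 0.11935j
  [+6]  conj(Y_{8,6})(Ω₁) = -0.13289 + 0.43155j ; Y_{8,6}(Ω₂) = 0.18015 - 0.18946j ; Δ = 0.05782 + 0.10292j
  [+7]  conj(Y_{8,7})(Ω₁) = 0.31436 + 0.02733j ; Y_{8,7}(Ω₂) = 0.10026 + 0.01021j ; Δ = 0.03124 + 0.00595j
  [+8]  conj(Y_{8,8})(Ω₁) = -0.01478 - 0.11735j ; Y_{8,8}(Ω₂) = 0.01232 + 0.01978j ; Δ = 0.00214 - 0.00174j
Total Σ_m = 0.15837 + 0.00000j. Multiply by 0.739198: 0.11707 + 0.00000j. P_8(cos γ) = 0.117069

0.117069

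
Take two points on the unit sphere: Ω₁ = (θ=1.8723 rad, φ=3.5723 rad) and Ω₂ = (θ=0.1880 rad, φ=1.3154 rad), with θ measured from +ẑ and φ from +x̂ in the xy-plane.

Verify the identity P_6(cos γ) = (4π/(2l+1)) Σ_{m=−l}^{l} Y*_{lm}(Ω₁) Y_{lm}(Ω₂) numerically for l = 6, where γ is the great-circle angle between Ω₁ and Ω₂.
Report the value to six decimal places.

Term-by-term m-sum for l=6 (normalisation 4π/13 = 0.966644):
  m=-6: -0.310799+0.193709i × -0.000001-0.000021i = +0.000004+0.000006i  (running Σ = +0.000004+0.000006i)
  m=-5: -0.217113+0.329412i × +0.000359-0.000109i = -0.000042+0.000142i  (running Σ = -0.000038+0.000148i)
  m=-4: +0.001347-0.008792i × +0.002185+0.003570i = +0.000034-0.000014i  (running Σ = -0.000004+0.000134i)
  m=-3: -0.094048-0.328702i × -0.022060+0.022924i = +0.009610+0.005095i  (running Σ = +0.009606+0.005229i)
  m=-2: -0.063966-0.074513i × -0.142549-0.079884i = +0.003166+0.015732i  (running Σ = +0.012772+0.020960i)
  m=-1: +0.277174+0.127355i × +0.129610-0.496405i = +0.099144-0.121084i  (running Σ = +0.111916-0.100123i)
  m=0: +0.125111-0.000000i × +0.672764+0.000000i = +0.084170+0.000000i  (running Σ = +0.196087-0.100123i)
  m=1: -0.277174+0.127355i × -0.129610-0.496405i = +0.099144+0.121084i  (running Σ = +0.295231+0.020960i)
  m=2: -0.063966+0.074513i × -0.142549+0.079884i = +0.003166-0.015732i  (running Σ = +0.298397+0.005229i)
  m=3: +0.094048-0.328702i × +0.022060+0.022924i = +0.009610-0.005095i  (running Σ = +0.308007+0.000134i)
  m=4: +0.001347+0.008792i × +0.002185-0.003570i = +0.000034+0.000014i  (running Σ = +0.308041+0.000148i)
  m=5: +0.217113+0.329412i × -0.000359-0.000109i = -0.000042-0.000142i  (running Σ = +0.307999+0.000006i)
  m=6: -0.310799-0.193709i × -0.000001+0.000021i = +0.000004-0.000006i  (running Σ = +0.308003+0.000000i)
Total Σ_m = +0.308003+0.000000i. Multiply by 0.966644: +0.297729+0.000000i. P_6(cos γ) = 0.297729

0.297729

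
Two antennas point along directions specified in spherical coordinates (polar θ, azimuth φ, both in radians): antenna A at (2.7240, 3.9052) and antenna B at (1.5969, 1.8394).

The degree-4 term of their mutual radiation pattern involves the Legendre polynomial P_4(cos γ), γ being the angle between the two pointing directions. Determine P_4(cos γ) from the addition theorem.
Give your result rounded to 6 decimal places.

0.271782

Term-by-term m-sum for l=4 (normalisation 4π/9 = 1.396263):
  m=-4: -0.011927+0.001042i × +0.210468-0.388594i = -0.002105+0.004854i  (running Σ = -0.002105+0.004854i)
  m=-3: -0.050326+0.057376i × -0.023543-0.022601i = +0.002482-0.000213i  (running Σ = +0.000376+0.004641i)
  m=-2: +0.011623+0.266530i × +0.285837-0.170256i = +0.048701+0.074205i  (running Σ = +0.049077+0.078846i)
  m=-1: +0.360877+0.345482i × -0.009812-0.035647i = +0.008774-0.016254i  (running Σ = +0.057852+0.062592i)
  m=0: +0.250467-0.000000i × +0.315196+0.000000i = +0.078946+0.000000i  (running Σ = +0.136798+0.062592i)
  m=1: -0.360877+0.345482i × +0.009812-0.035647i = +0.008774+0.016254i  (running Σ = +0.145572+0.078846i)
  m=2: +0.011623-0.266530i × +0.285837+0.170256i = +0.048701-0.074205i  (running Σ = +0.194273+0.004641i)
  m=3: +0.050326+0.057376i × +0.023543-0.022601i = +0.002482+0.000213i  (running Σ = +0.196754+0.004854i)
  m=4: -0.011927-0.001042i × +0.210468+0.388594i = -0.002105-0.004854i  (running Σ = +0.194649+0.000000i)
Total Σ_m = +0.194649+0.000000i. Multiply by 1.396263: +0.271782+0.000000i. P_4(cos γ) = 0.271782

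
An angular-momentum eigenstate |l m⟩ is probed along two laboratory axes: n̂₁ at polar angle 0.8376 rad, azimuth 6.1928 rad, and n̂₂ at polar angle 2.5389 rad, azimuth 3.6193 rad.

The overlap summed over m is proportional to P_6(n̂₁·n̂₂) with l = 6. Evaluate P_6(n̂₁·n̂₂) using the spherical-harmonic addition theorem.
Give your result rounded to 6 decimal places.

-0.203548

Term-by-term m-sum for l=6 (normalisation 4π/13 = 0.966644):
  m=-6: +0.069635-0.041961i × -0.015425-0.004358i = -0.001257+0.000344i  (running Σ = -0.001257+0.000344i)
  m=-5: +0.228198-0.110775i × -0.058873-0.055183i = -0.019548-0.006071i  (running Σ = -0.020805-0.005727i)
  m=-4: +0.399453-0.151058i × -0.079437-0.224542i = -0.065650-0.077694i  (running Σ = -0.086455-0.083422i)
  m=-3: +0.332001-0.092297i × +0.059901-0.432343i = -0.020017-0.149067i  (running Σ = -0.106472-0.232489i)
  m=-2: -0.078186+0.014290i × +0.240659-0.340414i = -0.013952+0.030054i  (running Σ = -0.120423-0.202434i)
  m=-1: -0.370665+0.033594i × -0.027436+0.014203i = +0.009692-0.006186i  (running Σ = -0.110731-0.208621i)
  m=0: -0.025887-0.000000i × -0.420700+0.000000i = +0.010891+0.000000i  (running Σ = -0.099841-0.208621i)
  m=1: +0.370665+0.033594i × +0.027436+0.014203i = +0.009692+0.006186i  (running Σ = -0.090148-0.202434i)
  m=2: -0.078186-0.014290i × +0.240659+0.340414i = -0.013952-0.030054i  (running Σ = -0.104100-0.232489i)
  m=3: -0.332001-0.092297i × -0.059901-0.432343i = -0.020017+0.149067i  (running Σ = -0.124117-0.083422i)
  m=4: +0.399453+0.151058i × -0.079437+0.224542i = -0.065650+0.077694i  (running Σ = -0.189767-0.005727i)
  m=5: -0.228198-0.110775i × +0.058873-0.055183i = -0.019548+0.006071i  (running Σ = -0.209315+0.000344i)
  m=6: +0.069635+0.041961i × -0.015425+0.004358i = -0.001257-0.000344i  (running Σ = -0.210572-0.000000i)
Σ over m = -0.210572-0.000000i; ×(4π/13) → -0.203548-0.000000i. Real part: -0.203548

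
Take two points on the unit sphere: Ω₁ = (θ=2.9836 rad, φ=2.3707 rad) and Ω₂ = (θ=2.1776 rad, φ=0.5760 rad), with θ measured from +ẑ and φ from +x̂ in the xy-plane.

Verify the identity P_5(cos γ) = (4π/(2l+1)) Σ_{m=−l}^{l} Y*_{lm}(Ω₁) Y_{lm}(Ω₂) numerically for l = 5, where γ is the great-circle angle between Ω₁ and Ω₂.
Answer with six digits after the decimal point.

Summing Y*_{l m}(θ₁,φ₁)·Y_{l m}(θ₂,φ₂) over m ∈ [−5, 5]; prefactor 4π/(2·5+1) = 1.142397:
  [-5]  conj(Y_{5,-5})(Ω₁) = 0.00003 - 0.00003j ; Y_{5,-5}(Ω₂) = -0.16772 - 0.04490j ; Δ = -0.00001 + 0.00000j
  [-4]  conj(Y_{5,-4})(Ω₁) = 0.00089 + 0.00005j ; Y_{5,-4}(Ω₂) = 0.25508 + 0.28320j ; Δ = 0.00021 + 0.00026j
  [-3]  conj(Y_{5,-3})(Ω₁) = 0.00708 + 0.00773j ; Y_{5,-3}(Ω₂) = -0.05784 - 0.36492j ; Δ = 0.00241 - 0.00303j
  [-2]  conj(Y_{5,-2})(Ω₁) = -0.00231 + 0.07975j ; Y_{5,-2}(Ω₂) = 0.00649 - 0.01458j ; Δ = 0.00115 + 0.00055j
  [-1]  conj(Y_{5,-1})(Ω₁) = -0.26458 + 0.25701j ; Y_{5,-1}(Ω₂) = -0.29389 + 0.19087j ; Δ = 0.02870 - 0.12603j
  [+0]  conj(Y_{5,0})(Ω₁) = -0.76830 + 0.00000j ; Y_{5,0}(Ω₂) = 0.07341 + 0.00000j ; Δ = -0.05640 + 0.00000j
  [+1]  conj(Y_{5,1})(Ω₁) = 0.26458 + 0.25701j ; Y_{5,1}(Ω₂) = 0.29389 + 0.19087j ; Δ = 0.02870 + 0.12603j
  [+2]  conj(Y_{5,2})(Ω₁) = -0.00231 - 0.07975j ; Y_{5,2}(Ω₂) = 0.00649 + 0.01458j ; Δ = 0.00115 - 0.00055j
  [+3]  conj(Y_{5,3})(Ω₁) = -0.00708 + 0.00773j ; Y_{5,3}(Ω₂) = 0.05784 - 0.36492j ; Δ = 0.00241 + 0.00303j
  [+4]  conj(Y_{5,4})(Ω₁) = 0.00089 - 0.00005j ; Y_{5,4}(Ω₂) = 0.25508 - 0.28320j ; Δ = 0.00021 - 0.00026j
  [+5]  conj(Y_{5,5})(Ω₁) = -0.00003 - 0.00003j ; Y_{5,5}(Ω₂) = 0.16772 - 0.04490j ; Δ = -0.00001 - 0.00000j
Σ over m = 0.00852 + 0.00000j; ×(4π/11) → 0.00973 + 0.00000j. Real part: 0.009733

0.009733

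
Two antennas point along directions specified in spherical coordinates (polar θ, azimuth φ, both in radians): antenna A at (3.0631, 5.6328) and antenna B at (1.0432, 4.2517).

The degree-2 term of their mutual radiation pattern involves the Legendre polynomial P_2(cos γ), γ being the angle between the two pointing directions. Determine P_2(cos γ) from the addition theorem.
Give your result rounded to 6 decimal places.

Summing Y*_{l m}(θ₁,φ₁)·Y_{l m}(θ₂,φ₂) over m ∈ [−2, 2]; prefactor 4π/(2·2+1) = 2.513274:
  m=-2: (0.000634, -0.002289) × (-0.174381, -0.229664) = (-0.000636, 0.000254)  (running Σ = (-0.000636, 0.000254))
  m=-1: (-0.048062, 0.036566) × (-0.149399, 0.301022) = (-0.003827, -0.019931)  (running Σ = (-0.004463, -0.019677))
  m=0: (0.624966, -0.000000) × (-0.075565, 0.000000) = (-0.047225, 0.000000)  (running Σ = (-0.051688, -0.019677))
  m=1: (0.048062, 0.036566) × (0.149399, 0.301022) = (-0.003827, 0.019931)  (running Σ = (-0.055515, 0.000254))
  m=2: (0.000634, 0.002289) × (-0.174381, 0.229664) = (-0.000636, -0.000254)  (running Σ = (-0.056151, -0.000000))
Total Σ_m = (-0.056151, -0.000000). Multiply by 2.513274: (-0.141123, -0.000000). P_2(cos γ) = -0.141123

-0.141123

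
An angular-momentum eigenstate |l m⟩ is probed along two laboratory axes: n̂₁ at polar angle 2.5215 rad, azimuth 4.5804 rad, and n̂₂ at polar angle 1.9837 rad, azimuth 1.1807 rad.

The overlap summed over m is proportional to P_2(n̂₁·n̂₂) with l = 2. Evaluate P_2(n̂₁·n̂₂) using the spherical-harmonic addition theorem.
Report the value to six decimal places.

Term-by-term m-sum for l=2 (normalisation 4π/5 = 2.513274):
  m=-2: Y*=-0.125922+0.034035i  Y=-0.230347-0.227961i  product +0.036764+0.020866i
  m=-1: Y*=+0.048083+0.362177i  Y=-0.107979+0.262616i  product -0.100306-0.026480i
  m=+0: Y*=+0.311270-0.000000i  Y=-0.163040+0.000000i  product -0.050750+0.000000i
  m=+1: Y*=-0.048083+0.362177i  Y=+0.107979+0.262616i  product -0.100306+0.026480i
  m=+2: Y*=-0.125922-0.034035i  Y=-0.230347+0.227961i  product +0.036764-0.020866i
Total Σ_m = -0.177832+0.000000i. Multiply by 2.513274: -0.446940+0.000000i. P_2(cos γ) = -0.446940

-0.446940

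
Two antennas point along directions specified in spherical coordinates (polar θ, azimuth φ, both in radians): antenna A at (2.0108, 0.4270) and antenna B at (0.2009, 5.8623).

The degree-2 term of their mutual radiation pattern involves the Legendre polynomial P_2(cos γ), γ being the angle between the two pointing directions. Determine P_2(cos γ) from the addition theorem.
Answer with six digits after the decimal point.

Addition theorem: P_2(cos γ) = (4π/5) Σ_m Y*_{lm}(Ω₁) Y_{lm}(Ω₂), m = −2…2:
  term(m=-2) = -0.000606+0.004826i   from Y*(Ω₁)=+0.207731+0.238383i, Y(Ω₂)=+0.010246+0.011472i
  term(m=-1) = -0.029754-0.033725i   from Y*(Ω₁)=-0.270987-0.123298i, Y(Ω₂)=+0.137879+0.061719i
  term(m=+0) = -0.085247-0.000000i   from Y*(Ω₁)=-0.143730-0.000000i, Y(Ω₂)=+0.593106+0.000000i
  term(m=+1) = -0.029754+0.033725i   from Y*(Ω₁)=+0.270987-0.123298i, Y(Ω₂)=-0.137879+0.061719i
  term(m=+2) = -0.000606-0.004826i   from Y*(Ω₁)=+0.207731-0.238383i, Y(Ω₂)=+0.010246-0.011472i
Total Σ_m = -0.145966+0.000000i. Multiply by 2.513274: -0.366854+0.000000i. P_2(cos γ) = -0.366854

-0.366854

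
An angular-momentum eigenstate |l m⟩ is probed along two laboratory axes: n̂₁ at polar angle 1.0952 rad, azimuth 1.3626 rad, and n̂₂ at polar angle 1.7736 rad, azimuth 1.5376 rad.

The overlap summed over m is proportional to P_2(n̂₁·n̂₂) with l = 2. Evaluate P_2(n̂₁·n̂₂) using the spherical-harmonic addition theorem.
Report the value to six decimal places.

Term-by-term m-sum for l=2 (normalisation 4π/5 = 2.513274):
  term(m=-2) = 0.10628 - 0.03880j   from Y*(Ω₁)=-0.27921 + 0.12348j, Y(Ω₂)=-0.36979 - 0.02459j
  term(m=-1) = -0.04720 + 0.00834j   from Y*(Ω₁)=0.06500 + 0.30768j, Y(Ω₂)=-0.00506 + 0.15233j
  term(m=+0) = 0.03242 + 0.00000j   from Y*(Ω₁)=-0.11703 + 0.00000j, Y(Ω₂)=-0.27701 + 0.00000j
  term(m=+1) = -0.04720 - 0.00834j   from Y*(Ω₁)=-0.06500 + 0.30768j, Y(Ω₂)=0.00506 + 0.15233j
  term(m=+2) = 0.10628 + 0.03880j   from Y*(Ω₁)=-0.27921 - 0.12348j, Y(Ω₂)=-0.36979 + 0.02459j
Σ over m = 0.15059 + 0.00000j; ×(4π/5) → 0.37847 + 0.00000j. Real part: 0.378475

0.378475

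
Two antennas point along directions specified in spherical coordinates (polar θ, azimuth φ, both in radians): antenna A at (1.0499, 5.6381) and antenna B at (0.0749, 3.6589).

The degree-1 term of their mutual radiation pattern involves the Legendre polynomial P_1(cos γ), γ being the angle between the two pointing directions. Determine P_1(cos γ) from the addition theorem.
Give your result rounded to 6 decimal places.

0.470486

Addition theorem: P_1(cos γ) = (4π/3) Σ_m Y*_{lm}(Ω₁) Y_{lm}(Ω₂), m = −1…1:
  m=-1: Y*=(0.239453, -0.180183)  Y=(-0.022471, 0.012786)  product (-0.003077, 0.007110)
  m=+0: Y*=(0.243157, -0.000000)  Y=(0.487233, 0.000000)  product (0.118474, 0.000000)
  m=+1: Y*=(-0.239453, -0.180183)  Y=(0.022471, 0.012786)  product (-0.003077, -0.007110)
Total Σ_m = (0.112320, 0.000000). Multiply by 4.188790: (0.470486, 0.000000). P_1(cos γ) = 0.470486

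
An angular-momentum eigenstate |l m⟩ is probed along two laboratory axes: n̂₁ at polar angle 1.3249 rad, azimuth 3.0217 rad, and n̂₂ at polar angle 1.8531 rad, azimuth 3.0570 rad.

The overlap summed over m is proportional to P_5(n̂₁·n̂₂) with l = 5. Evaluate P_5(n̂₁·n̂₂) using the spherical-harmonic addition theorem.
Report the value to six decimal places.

-0.235567

Summing Y*_{l m}(θ₁,φ₁)·Y_{l m}(θ₂,φ₂) over m ∈ [−5, 5]; prefactor 4π/(2·5+1) = 1.142397:
  m=-5: Y*=-0.32894 + 0.22478j  Y=-0.34584 - 0.15567j  product 0.14875 - 0.02653j
  m=-4: Y*=0.28052 - 0.14589j  Y=-0.32814 - 0.11547j  product -0.10890 + 0.01548j
  m=-3: Y*=0.13789 - 0.05185j  Y=0.08947 + 0.02321j  product 0.01354 - 0.00144j
  m=-2: Y*=-0.30998 + 0.07579j  Y=0.32933 + 0.05625j  product -0.10635 + 0.00752j
  m=-1: Y*=-0.07530 + 0.00907j  Y=-0.01228 - 0.00104j  product 0.00093 - 0.00003j
  m=+0: Y*=0.31524 + 0.00000j  Y=-0.32407 + 0.00000j  product -0.10216 + 0.00000j
  m=+1: Y*=0.07530 + 0.00907j  Y=0.01228 - 0.00104j  product 0.00093 + 0.00003j
  m=+2: Y*=-0.30998 - 0.07579j  Y=0.32933 - 0.05625j  product -0.10635 - 0.00752j
  m=+3: Y*=-0.13789 - 0.05185j  Y=-0.08947 + 0.02321j  product 0.01354 + 0.00144j
  m=+4: Y*=0.28052 + 0.14589j  Y=-0.32814 + 0.11547j  product -0.10890 - 0.01548j
  m=+5: Y*=0.32894 + 0.22478j  Y=0.34584 - 0.15567j  product 0.14875 + 0.02653j
Σ over m = -0.20620 + 0.00000j; ×(4π/11) → -0.23557 + 0.00000j. Real part: -0.235567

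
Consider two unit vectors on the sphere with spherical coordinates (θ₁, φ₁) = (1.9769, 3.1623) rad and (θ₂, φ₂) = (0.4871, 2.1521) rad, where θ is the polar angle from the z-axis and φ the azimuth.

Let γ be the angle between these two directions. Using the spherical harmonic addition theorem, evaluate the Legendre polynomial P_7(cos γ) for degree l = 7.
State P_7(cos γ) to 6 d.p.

0.230186

Addition theorem: P_7(cos γ) = (4π/15) Σ_m Y*_{lm}(Ω₁) Y_{lm}(Ω₂), m = −7…7:
  m=-7: (-0.273233, -0.039885) × (-0.001969, -0.001476) = (0.000479, 0.000482)  (running Σ = (0.000479, 0.000482))
  m=-6: (-0.440849, -0.055056) × (0.016355, -0.005900) = (-0.007535, 0.001701)  (running Σ = (-0.007056, 0.002183))
  m=-5: (-0.245648, -0.025525) × (-0.017572, 0.073369) = (0.006189, -0.017574)  (running Σ = (-0.000866, -0.015392))
  m=-4: (0.199874, 0.016593) × (-0.152463, -0.162215) = (-0.027782, -0.034952)  (running Σ = (-0.028648, -0.050344))
  m=-3: (0.326774, 0.020326) × (0.432098, -0.075559) = (0.142734, -0.015908)  (running Σ = (0.114087, -0.066252))
  m=-2: (-0.068623, -0.002844) × (-0.196048, 0.453312) = (0.014742, -0.030550)  (running Σ = (0.128829, -0.096802))
  m=-1: (-0.331052, -0.006856) × (-0.046930, -0.071428) = (0.015047, 0.023968)  (running Σ = (0.143876, -0.072834))
  m=0: (0.029390, -0.000000) × (-0.441866, 0.000000) = (-0.012986, 0.000000)  (running Σ = (0.130889, -0.072834))
  m=1: (0.331052, -0.006856) × (0.046930, -0.071428) = (0.015047, -0.023968)  (running Σ = (0.145936, -0.096802))
  m=2: (-0.068623, 0.002844) × (-0.196048, -0.453312) = (0.014742, 0.030550)  (running Σ = (0.160678, -0.066252))
  m=3: (-0.326774, 0.020326) × (-0.432098, -0.075559) = (0.142734, 0.015908)  (running Σ = (0.303413, -0.050344))
  m=4: (0.199874, -0.016593) × (-0.152463, 0.162215) = (-0.027782, 0.034952)  (running Σ = (0.275631, -0.015392))
  m=5: (0.245648, -0.025525) × (0.017572, 0.073369) = (0.006189, 0.017574)  (running Σ = (0.281820, 0.002183))
  m=6: (-0.440849, 0.055056) × (0.016355, 0.005900) = (-0.007535, -0.001701)  (running Σ = (0.274286, 0.000482))
  m=7: (0.273233, -0.039885) × (0.001969, -0.001476) = (0.000479, -0.000482)  (running Σ = (0.274765, 0.000000))
Total Σ_m = (0.274765, 0.000000). Multiply by 0.837758: (0.230186, 0.000000). P_7(cos γ) = 0.230186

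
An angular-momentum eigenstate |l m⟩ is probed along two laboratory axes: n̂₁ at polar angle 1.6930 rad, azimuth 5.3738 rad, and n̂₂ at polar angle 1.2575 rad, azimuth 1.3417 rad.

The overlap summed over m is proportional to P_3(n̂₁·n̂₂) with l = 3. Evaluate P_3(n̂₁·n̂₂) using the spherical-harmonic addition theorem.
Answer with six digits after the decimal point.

Expand P_3 via completeness: Σ_{m} conj(Y_{3,m}) at Ω₁ times Y_{3,m} at Ω₂ —
  [-3]  conj(Y_{3,-3})(Ω₁) = -0.373586-0.163901i ; Y_{3,-3}(Ω₂) = -0.227901+0.277661i ; Δ = +0.130650-0.066377i
  [-2]  conj(Y_{3,-2})(Ω₁) = +0.030123+0.118974i ; Y_{3,-2}(Ω₂) = -0.255652-0.126088i ; Δ = +0.007300-0.034214i
  [-1]  conj(Y_{3,-1})(Ω₁) = -0.182388+0.234321i ; Y_{3,-1}(Ω₂) = -0.036661+0.157216i ; Δ = -0.030152-0.037265i
  [+0]  conj(Y_{3,0})(Ω₁) = +0.133090-0.000000i ; Y_{3,0}(Ω₂) = -0.290413+0.000000i ; Δ = -0.038651+0.000000i
  [+1]  conj(Y_{3,1})(Ω₁) = +0.182388+0.234321i ; Y_{3,1}(Ω₂) = +0.036661+0.157216i ; Δ = -0.030152+0.037265i
  [+2]  conj(Y_{3,2})(Ω₁) = +0.030123-0.118974i ; Y_{3,2}(Ω₂) = -0.255652+0.126088i ; Δ = +0.007300+0.034214i
  [+3]  conj(Y_{3,3})(Ω₁) = +0.373586-0.163901i ; Y_{3,3}(Ω₂) = +0.227901+0.277661i ; Δ = +0.130650+0.066377i
Σ over m = +0.176944-0.000000i; ×(4π/7) → +0.317649-0.000000i. Real part: 0.317649

0.317649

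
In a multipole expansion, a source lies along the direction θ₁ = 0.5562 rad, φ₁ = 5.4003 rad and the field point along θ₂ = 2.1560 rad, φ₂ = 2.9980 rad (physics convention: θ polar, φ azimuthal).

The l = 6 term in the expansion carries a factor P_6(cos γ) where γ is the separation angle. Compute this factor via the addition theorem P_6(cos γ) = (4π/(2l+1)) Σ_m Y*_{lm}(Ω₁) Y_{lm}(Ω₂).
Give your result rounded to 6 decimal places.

-0.383038

Term-by-term m-sum for l=6 (normalisation 4π/13 = 0.966644):
  term(m=-6) = (-0.000463, 0.001631)   from Y*(Ω₁)=(0.005777, 0.008723), Y(Ω₂)=(0.105565, 0.123006)
  term(m=-5) = (-0.018438, 0.011428)   from Y*(Ω₁)=(-0.017116, 0.055732), Y(Ω₂)=(0.280227, 0.244770)
  term(m=-4) = (-0.076702, -0.014308)   from Y*(Ω₁)=(-0.177785, 0.073069), Y(Ω₂)=(0.340791, 0.220544)
  term(m=-3) = (-0.017979, -0.023794)   from Y*(Ω₁)=(-0.353857, -0.190080), Y(Ω₂)=(0.067463, 0.031003)
  term(m=-2) = (-0.013927, 0.150610)   from Y*(Ω₁)=(-0.091187, -0.461744), Y(Ω₂)=(-0.308201, -0.091027)
  term(m=-1) = (-0.014818, 0.013511)   from Y*(Ω₁)=(0.062072, -0.075529), Y(Ω₂)=(-0.203003, -0.029352)
  term(m=+0) = (-0.111600, -0.000000)   from Y*(Ω₁)=(-0.410787, -0.000000), Y(Ω₂)=(0.271674, 0.000000)
  term(m=+1) = (-0.014818, -0.013511)   from Y*(Ω₁)=(-0.062072, -0.075529), Y(Ω₂)=(0.203003, -0.029352)
  term(m=+2) = (-0.013927, -0.150610)   from Y*(Ω₁)=(-0.091187, 0.461744), Y(Ω₂)=(-0.308201, 0.091027)
  term(m=+3) = (-0.017979, 0.023794)   from Y*(Ω₁)=(0.353857, -0.190080), Y(Ω₂)=(-0.067463, 0.031003)
  term(m=+4) = (-0.076702, 0.014308)   from Y*(Ω₁)=(-0.177785, -0.073069), Y(Ω₂)=(0.340791, -0.220544)
  term(m=+5) = (-0.018438, -0.011428)   from Y*(Ω₁)=(0.017116, 0.055732), Y(Ω₂)=(-0.280227, 0.244770)
  term(m=+6) = (-0.000463, -0.001631)   from Y*(Ω₁)=(0.005777, -0.008723), Y(Ω₂)=(0.105565, -0.123006)
Accumulated sum (-0.396255, -0.000000); after 4π/(2l+1) scaling, (-0.383038, -0.000000) ⇒ P_6 = -0.383038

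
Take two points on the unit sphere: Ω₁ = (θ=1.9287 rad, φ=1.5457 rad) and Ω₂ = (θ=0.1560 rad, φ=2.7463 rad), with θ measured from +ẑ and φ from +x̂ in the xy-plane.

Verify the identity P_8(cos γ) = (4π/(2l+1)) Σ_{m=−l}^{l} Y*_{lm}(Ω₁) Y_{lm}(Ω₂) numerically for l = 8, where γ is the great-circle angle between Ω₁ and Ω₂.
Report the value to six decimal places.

-0.229859

Expand P_8 via completeness: Σ_{m} conj(Y_{8,m}) at Ω₁ times Y_{8,m} at Ω₂ —
  m=-8: 0.29917 - 0.06088j × -0.00000 - 0.00000j = -0.00000 + 0.00000j  (running Σ = -0.00000 + 0.00000j)
  m=-7: 0.07983 + 0.44971j × 0.00000 - 0.00000j = 0.00000 + 0.00000j  (running Σ = 0.00000 + 0.00000j)
  m=-6: -0.21126 + 0.03205j × -0.00005 + 0.00005j = 0.00001 - 0.00001j  (running Σ = 0.00001 - 0.00001j)
  m=-5: 0.02979 + 0.23616j × 0.00033 - 0.00078j = 0.00019 + 0.00006j  (running Σ = 0.00020 + 0.00005j)
  m=-4: -0.31391 + 0.03162j × -0.00008 + 0.00740j = -0.00021 - 0.00232j  (running Σ = -0.00001 - 0.00228j)
  m=-3: 0.00750 + 0.09945j × -0.01794 - 0.04429j = 0.00427 - 0.00212j  (running Σ = 0.00426 - 0.00440j)
  m=-2: -0.32795 + 0.01647j × 0.15290 + 0.15449j = -0.05269 - 0.04815j  (running Σ = -0.04842 - 0.05254j)
  m=-1: 0.00096 + 0.03811j × -0.56694 - 0.23656j = 0.00847 - 0.02183j  (running Σ = -0.03995 - 0.07438j)
  m=0: -0.32713 + 0.00000j × 0.70632 + 0.00000j = -0.23106 + 0.00000j  (running Σ = -0.27101 - 0.07438j)
  m=1: -0.00096 + 0.03811j × 0.56694 - 0.23656j = 0.00847 + 0.02183j  (running Σ = -0.26253 - 0.05254j)
  m=2: -0.32795 - 0.01647j × 0.15290 - 0.15449j = -0.05269 + 0.04815j  (running Σ = -0.31522 - 0.00440j)
  m=3: -0.00750 + 0.09945j × 0.01794 - 0.04429j = 0.00427 + 0.00212j  (running Σ = -0.31095 - 0.00228j)
  m=4: -0.31391 - 0.03162j × -0.00008 - 0.00740j = -0.00021 + 0.00232j  (running Σ = -0.31116 + 0.00005j)
  m=5: -0.02979 + 0.23616j × -0.00033 - 0.00078j = 0.00019 - 0.00006j  (running Σ = -0.31097 - 0.00001j)
  m=6: -0.21126 - 0.03205j × -0.00005 - 0.00005j = 0.00001 + 0.00001j  (running Σ = -0.31096 + 0.00000j)
  m=7: -0.07983 + 0.44971j × -0.00000 - 0.00000j = 0.00000 - 0.00000j  (running Σ = -0.31096 + 0.00000j)
  m=8: 0.29917 + 0.06088j × -0.00000 + 0.00000j = -0.00000 - 0.00000j  (running Σ = -0.31096 - 0.00000j)
Accumulated sum -0.31096 - 0.00000j; after 4π/(2l+1) scaling, -0.22986 - 0.00000j ⇒ P_8 = -0.229859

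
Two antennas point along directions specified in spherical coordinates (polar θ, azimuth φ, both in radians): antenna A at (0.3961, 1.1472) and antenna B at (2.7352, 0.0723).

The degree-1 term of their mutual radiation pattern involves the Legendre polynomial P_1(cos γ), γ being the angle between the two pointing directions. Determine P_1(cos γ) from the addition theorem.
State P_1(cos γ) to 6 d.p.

-0.774862

Term-by-term m-sum for l=1 (normalisation 4π/3 = 4.188790):
  m=-1: Y*=0.05479 + 0.12152j  Y=0.13622 - 0.00987j  product 0.00866 + 0.01601j
  m=+0: Y*=0.45077 + 0.00000j  Y=-0.44881 + 0.00000j  product -0.20231 + 0.00000j
  m=+1: Y*=-0.05479 + 0.12152j  Y=-0.13622 - 0.00987j  product 0.00866 - 0.01601j
Accumulated sum -0.18498 + 0.00000j; after 4π/(2l+1) scaling, -0.77486 + 0.00000j ⇒ P_1 = -0.774862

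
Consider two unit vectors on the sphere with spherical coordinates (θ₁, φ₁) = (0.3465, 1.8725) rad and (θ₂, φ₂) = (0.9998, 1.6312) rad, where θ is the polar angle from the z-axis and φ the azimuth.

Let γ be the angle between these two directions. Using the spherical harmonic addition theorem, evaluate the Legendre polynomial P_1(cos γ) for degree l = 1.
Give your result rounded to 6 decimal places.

Term-by-term m-sum for l=1 (normalisation 4π/3 = 4.188790):
  term(m=-1) = 0.03312 + 0.00815j   from Y*(Ω₁)=-0.03487 + 0.11203j, Y(Ω₂)=-0.01755 - 0.29016j
  term(m=+0) = 0.12136 + 0.00000j   from Y*(Ω₁)=0.45956 + 0.00000j, Y(Ω₂)=0.26408 + 0.00000j
  term(m=+1) = 0.03312 - 0.00815j   from Y*(Ω₁)=0.03487 + 0.11203j, Y(Ω₂)=0.01755 - 0.29016j
Σ over m = 0.18760 + 0.00000j; ×(4π/3) → 0.78580 + 0.00000j. Real part: 0.785804

0.785804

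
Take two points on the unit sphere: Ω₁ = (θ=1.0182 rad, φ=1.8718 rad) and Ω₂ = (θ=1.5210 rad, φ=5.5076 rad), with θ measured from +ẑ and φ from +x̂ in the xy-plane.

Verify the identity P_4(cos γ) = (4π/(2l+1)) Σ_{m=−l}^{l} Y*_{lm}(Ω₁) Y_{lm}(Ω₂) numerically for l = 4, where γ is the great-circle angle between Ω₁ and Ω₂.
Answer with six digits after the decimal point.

Expand P_4 via completeness: Σ_{m} conj(Y_{4,m}) at Ω₁ times Y_{4,m} at Ω₂ —
  m=-4: 0.08330 + 0.21682j × -0.44000 + 0.01728j = -0.04040 - 0.09396j  (running Σ = -0.04040 - 0.09396j)
  m=-3: 0.31812 - 0.25088j × -0.04258 + 0.04516j = -0.00221 + 0.02505j  (running Σ = -0.04261 - 0.06891j)
  m=-2: -0.18549 - 0.12745j × -0.00643 - 0.32784j = -0.04059 + 0.06163j  (running Σ = -0.08320 - 0.00728j)
  m=-1: 0.06714 - 0.21627j × -0.05009 - 0.04911j = -0.01398 + 0.00753j  (running Σ = -0.09719 + 0.00025j)
  m=0: -0.27596 + 0.00000j × 0.30952 + 0.00000j = -0.08541 + 0.00000j  (running Σ = -0.18260 + 0.00025j)
  m=1: -0.06714 - 0.21627j × 0.05009 - 0.04911j = -0.01398 - 0.00753j  (running Σ = -0.19659 - 0.00728j)
  m=2: -0.18549 + 0.12745j × -0.00643 + 0.32784j = -0.04059 - 0.06163j  (running Σ = -0.23718 - 0.06891j)
  m=3: -0.31812 - 0.25088j × 0.04258 + 0.04516j = -0.00221 - 0.02505j  (running Σ = -0.23939 - 0.09396j)
  m=4: 0.08330 - 0.21682j × -0.44000 - 0.01728j = -0.04040 + 0.09396j  (running Σ = -0.27979 + 0.00000j)
Total Σ_m = -0.27979 + 0.00000j. Multiply by 1.396263: -0.39066 + 0.00000j. P_4(cos γ) = -0.390658

-0.390658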